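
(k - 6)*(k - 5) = k^2 - 11*k + 30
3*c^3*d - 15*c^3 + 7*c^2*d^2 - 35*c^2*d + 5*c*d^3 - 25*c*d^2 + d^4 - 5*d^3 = (c + d)^2*(3*c + d)*(d - 5)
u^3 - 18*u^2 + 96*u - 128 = (u - 8)^2*(u - 2)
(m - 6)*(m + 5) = m^2 - m - 30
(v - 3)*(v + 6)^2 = v^3 + 9*v^2 - 108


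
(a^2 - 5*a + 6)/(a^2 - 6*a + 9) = (a - 2)/(a - 3)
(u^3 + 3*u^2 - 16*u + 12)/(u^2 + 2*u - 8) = (u^2 + 5*u - 6)/(u + 4)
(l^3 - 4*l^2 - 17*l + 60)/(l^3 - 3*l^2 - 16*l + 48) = (l - 5)/(l - 4)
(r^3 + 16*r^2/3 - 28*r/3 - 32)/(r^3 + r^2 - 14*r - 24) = (r^2 + 10*r/3 - 16)/(r^2 - r - 12)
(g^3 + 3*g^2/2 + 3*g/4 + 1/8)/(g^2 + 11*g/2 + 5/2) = (g^2 + g + 1/4)/(g + 5)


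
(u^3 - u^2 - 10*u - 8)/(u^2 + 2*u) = u - 3 - 4/u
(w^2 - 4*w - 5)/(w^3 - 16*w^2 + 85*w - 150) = (w + 1)/(w^2 - 11*w + 30)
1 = 1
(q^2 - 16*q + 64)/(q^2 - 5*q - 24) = (q - 8)/(q + 3)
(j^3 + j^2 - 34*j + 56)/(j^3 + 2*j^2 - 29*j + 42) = (j - 4)/(j - 3)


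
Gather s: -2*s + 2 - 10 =-2*s - 8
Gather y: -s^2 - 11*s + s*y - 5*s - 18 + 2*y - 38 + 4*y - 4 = -s^2 - 16*s + y*(s + 6) - 60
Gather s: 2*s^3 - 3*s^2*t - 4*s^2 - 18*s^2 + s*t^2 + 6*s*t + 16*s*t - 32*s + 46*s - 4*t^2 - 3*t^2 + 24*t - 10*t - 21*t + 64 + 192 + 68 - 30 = 2*s^3 + s^2*(-3*t - 22) + s*(t^2 + 22*t + 14) - 7*t^2 - 7*t + 294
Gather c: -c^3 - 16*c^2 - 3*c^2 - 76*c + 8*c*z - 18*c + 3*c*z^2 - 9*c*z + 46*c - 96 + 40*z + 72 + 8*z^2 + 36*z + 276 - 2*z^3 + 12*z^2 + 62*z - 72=-c^3 - 19*c^2 + c*(3*z^2 - z - 48) - 2*z^3 + 20*z^2 + 138*z + 180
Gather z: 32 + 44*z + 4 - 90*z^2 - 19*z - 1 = -90*z^2 + 25*z + 35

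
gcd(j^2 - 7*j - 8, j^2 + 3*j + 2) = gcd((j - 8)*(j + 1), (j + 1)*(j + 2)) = j + 1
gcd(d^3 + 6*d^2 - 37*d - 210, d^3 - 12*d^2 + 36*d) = d - 6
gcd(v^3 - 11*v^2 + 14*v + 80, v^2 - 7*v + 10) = v - 5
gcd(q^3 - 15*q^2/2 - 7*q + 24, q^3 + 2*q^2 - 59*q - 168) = q - 8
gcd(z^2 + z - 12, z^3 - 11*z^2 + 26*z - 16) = 1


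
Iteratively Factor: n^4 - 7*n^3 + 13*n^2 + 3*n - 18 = (n - 2)*(n^3 - 5*n^2 + 3*n + 9) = (n - 3)*(n - 2)*(n^2 - 2*n - 3) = (n - 3)*(n - 2)*(n + 1)*(n - 3)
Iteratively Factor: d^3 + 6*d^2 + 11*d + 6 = (d + 3)*(d^2 + 3*d + 2) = (d + 1)*(d + 3)*(d + 2)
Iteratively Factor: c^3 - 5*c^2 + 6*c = (c - 3)*(c^2 - 2*c) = (c - 3)*(c - 2)*(c)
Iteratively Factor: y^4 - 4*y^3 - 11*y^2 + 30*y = (y - 2)*(y^3 - 2*y^2 - 15*y) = (y - 2)*(y + 3)*(y^2 - 5*y) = y*(y - 2)*(y + 3)*(y - 5)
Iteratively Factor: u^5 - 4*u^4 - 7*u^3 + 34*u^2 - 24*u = (u - 1)*(u^4 - 3*u^3 - 10*u^2 + 24*u) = (u - 1)*(u + 3)*(u^3 - 6*u^2 + 8*u) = (u - 2)*(u - 1)*(u + 3)*(u^2 - 4*u) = u*(u - 2)*(u - 1)*(u + 3)*(u - 4)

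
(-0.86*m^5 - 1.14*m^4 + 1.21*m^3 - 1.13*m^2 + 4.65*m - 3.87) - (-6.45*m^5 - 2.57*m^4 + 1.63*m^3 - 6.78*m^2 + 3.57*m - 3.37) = 5.59*m^5 + 1.43*m^4 - 0.42*m^3 + 5.65*m^2 + 1.08*m - 0.5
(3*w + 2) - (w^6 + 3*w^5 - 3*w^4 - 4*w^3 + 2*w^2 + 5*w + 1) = -w^6 - 3*w^5 + 3*w^4 + 4*w^3 - 2*w^2 - 2*w + 1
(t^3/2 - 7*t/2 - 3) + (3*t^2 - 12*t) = t^3/2 + 3*t^2 - 31*t/2 - 3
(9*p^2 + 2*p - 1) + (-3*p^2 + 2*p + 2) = 6*p^2 + 4*p + 1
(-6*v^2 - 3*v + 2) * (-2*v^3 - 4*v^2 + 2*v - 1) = 12*v^5 + 30*v^4 - 4*v^3 - 8*v^2 + 7*v - 2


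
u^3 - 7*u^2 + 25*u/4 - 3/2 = (u - 6)*(u - 1/2)^2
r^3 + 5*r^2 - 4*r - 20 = (r - 2)*(r + 2)*(r + 5)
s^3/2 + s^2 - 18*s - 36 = (s/2 + 1)*(s - 6)*(s + 6)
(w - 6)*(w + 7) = w^2 + w - 42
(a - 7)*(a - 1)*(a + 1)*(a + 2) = a^4 - 5*a^3 - 15*a^2 + 5*a + 14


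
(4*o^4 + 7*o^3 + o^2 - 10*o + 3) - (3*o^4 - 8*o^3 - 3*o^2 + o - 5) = o^4 + 15*o^3 + 4*o^2 - 11*o + 8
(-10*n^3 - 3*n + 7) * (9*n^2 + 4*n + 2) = -90*n^5 - 40*n^4 - 47*n^3 + 51*n^2 + 22*n + 14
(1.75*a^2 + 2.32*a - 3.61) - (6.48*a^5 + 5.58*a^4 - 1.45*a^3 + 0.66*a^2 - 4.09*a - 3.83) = -6.48*a^5 - 5.58*a^4 + 1.45*a^3 + 1.09*a^2 + 6.41*a + 0.22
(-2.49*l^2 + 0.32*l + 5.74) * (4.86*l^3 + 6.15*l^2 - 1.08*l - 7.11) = -12.1014*l^5 - 13.7583*l^4 + 32.5536*l^3 + 52.6593*l^2 - 8.4744*l - 40.8114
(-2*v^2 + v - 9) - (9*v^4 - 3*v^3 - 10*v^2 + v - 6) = -9*v^4 + 3*v^3 + 8*v^2 - 3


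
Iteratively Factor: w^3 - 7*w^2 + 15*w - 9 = (w - 3)*(w^2 - 4*w + 3) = (w - 3)*(w - 1)*(w - 3)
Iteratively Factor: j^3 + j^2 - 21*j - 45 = (j - 5)*(j^2 + 6*j + 9) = (j - 5)*(j + 3)*(j + 3)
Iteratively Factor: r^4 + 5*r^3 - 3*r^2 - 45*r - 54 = (r + 3)*(r^3 + 2*r^2 - 9*r - 18) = (r + 2)*(r + 3)*(r^2 - 9) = (r + 2)*(r + 3)^2*(r - 3)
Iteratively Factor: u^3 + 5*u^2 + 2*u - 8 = (u + 2)*(u^2 + 3*u - 4) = (u - 1)*(u + 2)*(u + 4)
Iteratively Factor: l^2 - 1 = (l - 1)*(l + 1)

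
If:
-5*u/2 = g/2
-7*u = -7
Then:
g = -5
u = 1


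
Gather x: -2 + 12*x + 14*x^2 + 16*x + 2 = 14*x^2 + 28*x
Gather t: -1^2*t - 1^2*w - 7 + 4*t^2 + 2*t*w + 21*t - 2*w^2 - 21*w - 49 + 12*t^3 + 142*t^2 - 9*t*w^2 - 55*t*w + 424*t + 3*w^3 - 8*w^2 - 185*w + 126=12*t^3 + 146*t^2 + t*(-9*w^2 - 53*w + 444) + 3*w^3 - 10*w^2 - 207*w + 70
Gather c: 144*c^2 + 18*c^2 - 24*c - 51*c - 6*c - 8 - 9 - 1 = 162*c^2 - 81*c - 18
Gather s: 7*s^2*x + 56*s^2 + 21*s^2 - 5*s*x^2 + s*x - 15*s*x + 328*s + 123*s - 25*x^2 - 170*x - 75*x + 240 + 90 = s^2*(7*x + 77) + s*(-5*x^2 - 14*x + 451) - 25*x^2 - 245*x + 330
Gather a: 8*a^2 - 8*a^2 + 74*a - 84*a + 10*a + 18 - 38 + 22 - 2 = 0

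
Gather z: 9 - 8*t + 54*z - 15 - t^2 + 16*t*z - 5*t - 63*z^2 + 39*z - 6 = -t^2 - 13*t - 63*z^2 + z*(16*t + 93) - 12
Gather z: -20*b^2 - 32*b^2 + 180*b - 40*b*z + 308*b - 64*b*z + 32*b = -52*b^2 - 104*b*z + 520*b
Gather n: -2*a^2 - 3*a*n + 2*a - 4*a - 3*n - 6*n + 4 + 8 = -2*a^2 - 2*a + n*(-3*a - 9) + 12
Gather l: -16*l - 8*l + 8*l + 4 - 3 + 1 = 2 - 16*l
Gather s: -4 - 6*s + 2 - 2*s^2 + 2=-2*s^2 - 6*s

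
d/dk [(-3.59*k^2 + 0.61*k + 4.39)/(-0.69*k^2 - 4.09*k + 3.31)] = (15.104*k^2 - 17.7076*k + 19.9742)/(0.4761*k^4 + 5.6442*k^3 + 12.1603*k^2 - 27.0758*k + 10.9561)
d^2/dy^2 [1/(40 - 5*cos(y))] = (cos(y)^2 + 8*cos(y) - 2)/(5*(cos(y) - 8)^3)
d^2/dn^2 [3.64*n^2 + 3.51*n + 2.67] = 7.28000000000000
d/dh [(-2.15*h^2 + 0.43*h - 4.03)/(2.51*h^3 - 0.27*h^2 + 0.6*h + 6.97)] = (5.3965*h^4 - 2.1586*h^3 + 29.172*h^2 - 32.1472*h + 5.4151)/(6.3001*h^6 - 1.3554*h^5 + 3.0849*h^4 + 34.6654*h^3 - 3.4038*h^2 + 8.364*h + 48.5809)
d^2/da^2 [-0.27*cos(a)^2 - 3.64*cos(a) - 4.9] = 3.64*cos(a) + 0.54*cos(2*a)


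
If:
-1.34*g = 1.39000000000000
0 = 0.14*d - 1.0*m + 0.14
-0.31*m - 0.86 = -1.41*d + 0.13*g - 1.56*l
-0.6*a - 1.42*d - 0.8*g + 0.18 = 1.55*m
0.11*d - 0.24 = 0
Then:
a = -4.63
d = 2.18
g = -1.04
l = -1.42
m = 0.45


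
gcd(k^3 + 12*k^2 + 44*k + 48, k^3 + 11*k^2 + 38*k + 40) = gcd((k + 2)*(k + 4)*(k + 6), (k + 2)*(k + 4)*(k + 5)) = k^2 + 6*k + 8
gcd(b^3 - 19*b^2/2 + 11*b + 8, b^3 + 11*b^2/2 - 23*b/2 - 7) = b^2 - 3*b/2 - 1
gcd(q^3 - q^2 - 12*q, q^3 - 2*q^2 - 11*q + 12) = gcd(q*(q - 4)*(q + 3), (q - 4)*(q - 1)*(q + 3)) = q^2 - q - 12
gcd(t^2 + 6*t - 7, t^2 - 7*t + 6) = t - 1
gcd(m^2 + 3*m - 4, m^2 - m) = m - 1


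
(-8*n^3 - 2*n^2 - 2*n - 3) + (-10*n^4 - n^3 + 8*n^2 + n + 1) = -10*n^4 - 9*n^3 + 6*n^2 - n - 2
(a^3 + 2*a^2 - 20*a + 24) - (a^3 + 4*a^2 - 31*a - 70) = -2*a^2 + 11*a + 94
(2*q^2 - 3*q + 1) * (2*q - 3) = 4*q^3 - 12*q^2 + 11*q - 3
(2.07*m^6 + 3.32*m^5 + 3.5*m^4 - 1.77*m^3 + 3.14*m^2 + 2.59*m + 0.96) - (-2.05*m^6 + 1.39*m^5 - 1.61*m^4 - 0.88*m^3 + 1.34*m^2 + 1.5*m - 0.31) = 4.12*m^6 + 1.93*m^5 + 5.11*m^4 - 0.89*m^3 + 1.8*m^2 + 1.09*m + 1.27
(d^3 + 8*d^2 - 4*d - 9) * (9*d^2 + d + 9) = 9*d^5 + 73*d^4 - 19*d^3 - 13*d^2 - 45*d - 81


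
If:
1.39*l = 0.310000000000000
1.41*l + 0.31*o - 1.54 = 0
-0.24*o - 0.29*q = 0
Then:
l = 0.22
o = 3.95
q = -3.27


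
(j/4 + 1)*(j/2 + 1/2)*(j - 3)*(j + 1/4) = j^4/8 + 9*j^3/32 - 21*j^2/16 - 59*j/32 - 3/8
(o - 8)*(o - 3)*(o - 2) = o^3 - 13*o^2 + 46*o - 48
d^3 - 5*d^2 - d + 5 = (d - 5)*(d - 1)*(d + 1)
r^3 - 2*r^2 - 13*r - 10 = (r - 5)*(r + 1)*(r + 2)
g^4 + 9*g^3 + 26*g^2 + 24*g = g*(g + 2)*(g + 3)*(g + 4)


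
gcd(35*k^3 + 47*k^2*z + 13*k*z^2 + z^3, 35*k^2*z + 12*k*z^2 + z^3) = 35*k^2 + 12*k*z + z^2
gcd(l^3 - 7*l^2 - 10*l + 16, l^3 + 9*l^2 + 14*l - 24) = l - 1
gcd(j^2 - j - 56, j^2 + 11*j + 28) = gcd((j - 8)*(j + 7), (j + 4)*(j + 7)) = j + 7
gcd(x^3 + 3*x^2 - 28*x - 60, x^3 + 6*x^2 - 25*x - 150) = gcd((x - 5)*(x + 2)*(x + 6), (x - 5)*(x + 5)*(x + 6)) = x^2 + x - 30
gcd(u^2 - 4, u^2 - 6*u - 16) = u + 2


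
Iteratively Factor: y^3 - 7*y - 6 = (y + 2)*(y^2 - 2*y - 3) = (y + 1)*(y + 2)*(y - 3)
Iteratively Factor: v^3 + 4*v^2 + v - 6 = (v + 3)*(v^2 + v - 2) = (v - 1)*(v + 3)*(v + 2)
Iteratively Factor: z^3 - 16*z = (z - 4)*(z^2 + 4*z) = (z - 4)*(z + 4)*(z)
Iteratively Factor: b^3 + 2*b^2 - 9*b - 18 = (b - 3)*(b^2 + 5*b + 6) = (b - 3)*(b + 2)*(b + 3)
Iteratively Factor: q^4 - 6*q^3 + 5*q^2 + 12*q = (q - 3)*(q^3 - 3*q^2 - 4*q) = q*(q - 3)*(q^2 - 3*q - 4) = q*(q - 3)*(q + 1)*(q - 4)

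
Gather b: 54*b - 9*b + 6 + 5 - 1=45*b + 10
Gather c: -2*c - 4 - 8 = -2*c - 12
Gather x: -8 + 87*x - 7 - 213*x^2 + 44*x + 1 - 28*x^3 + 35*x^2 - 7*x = -28*x^3 - 178*x^2 + 124*x - 14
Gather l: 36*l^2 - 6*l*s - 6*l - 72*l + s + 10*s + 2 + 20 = 36*l^2 + l*(-6*s - 78) + 11*s + 22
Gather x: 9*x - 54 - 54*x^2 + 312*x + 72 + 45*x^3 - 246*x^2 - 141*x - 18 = 45*x^3 - 300*x^2 + 180*x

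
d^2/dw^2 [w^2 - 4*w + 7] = 2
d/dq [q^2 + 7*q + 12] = 2*q + 7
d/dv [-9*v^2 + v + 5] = 1 - 18*v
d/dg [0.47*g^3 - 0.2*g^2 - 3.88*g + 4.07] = 1.41*g^2 - 0.4*g - 3.88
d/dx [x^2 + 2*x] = 2*x + 2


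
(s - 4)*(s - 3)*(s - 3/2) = s^3 - 17*s^2/2 + 45*s/2 - 18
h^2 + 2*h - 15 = (h - 3)*(h + 5)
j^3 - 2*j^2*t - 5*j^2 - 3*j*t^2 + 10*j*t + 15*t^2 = (j - 5)*(j - 3*t)*(j + t)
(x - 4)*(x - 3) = x^2 - 7*x + 12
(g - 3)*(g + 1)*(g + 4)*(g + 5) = g^4 + 7*g^3 - g^2 - 67*g - 60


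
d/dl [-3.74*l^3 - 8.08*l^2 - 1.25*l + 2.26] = -11.22*l^2 - 16.16*l - 1.25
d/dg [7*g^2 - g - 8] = 14*g - 1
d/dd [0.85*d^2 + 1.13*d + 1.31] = 1.7*d + 1.13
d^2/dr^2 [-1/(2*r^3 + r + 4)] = 2*(6*r*(2*r^3 + r + 4) - (6*r^2 + 1)^2)/(2*r^3 + r + 4)^3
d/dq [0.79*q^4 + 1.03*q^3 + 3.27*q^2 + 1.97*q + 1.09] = 3.16*q^3 + 3.09*q^2 + 6.54*q + 1.97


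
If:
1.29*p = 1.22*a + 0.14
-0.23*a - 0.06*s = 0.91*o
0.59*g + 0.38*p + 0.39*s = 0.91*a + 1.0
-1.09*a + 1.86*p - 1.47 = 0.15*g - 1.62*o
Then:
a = 0.0640355901728022*s + 12.6379571785367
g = 13.4194468321043 - 0.601255446459412*s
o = -0.0821188854282907*s - 3.19420895721257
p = 0.060560790706061*s + 12.0607036882285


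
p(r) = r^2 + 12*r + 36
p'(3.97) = 19.94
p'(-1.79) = 8.42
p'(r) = 2*r + 12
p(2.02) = 64.32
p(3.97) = 99.40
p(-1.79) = 17.72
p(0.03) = 36.36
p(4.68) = 114.06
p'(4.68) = 21.36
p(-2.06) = 15.52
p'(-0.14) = 11.72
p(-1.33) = 21.81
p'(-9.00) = -6.00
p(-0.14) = 34.34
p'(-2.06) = 7.88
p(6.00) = 144.00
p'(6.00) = 24.00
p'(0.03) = 12.06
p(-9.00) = 9.00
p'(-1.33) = 9.34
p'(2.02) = 16.04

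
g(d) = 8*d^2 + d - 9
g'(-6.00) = -95.00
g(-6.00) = 273.00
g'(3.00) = 49.00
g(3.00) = 66.00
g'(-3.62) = -56.92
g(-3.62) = 92.22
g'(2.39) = 39.24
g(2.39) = 39.09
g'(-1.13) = -17.08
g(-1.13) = 0.09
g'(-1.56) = -23.96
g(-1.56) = 8.91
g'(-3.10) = -48.60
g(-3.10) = 64.78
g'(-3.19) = -50.04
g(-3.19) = 69.22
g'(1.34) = 22.44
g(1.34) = 6.70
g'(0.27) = 5.32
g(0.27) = -8.15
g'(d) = 16*d + 1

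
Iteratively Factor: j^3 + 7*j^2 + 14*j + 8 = (j + 2)*(j^2 + 5*j + 4) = (j + 2)*(j + 4)*(j + 1)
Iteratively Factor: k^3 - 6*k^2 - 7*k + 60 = (k - 4)*(k^2 - 2*k - 15) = (k - 5)*(k - 4)*(k + 3)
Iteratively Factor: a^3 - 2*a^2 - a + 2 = (a - 2)*(a^2 - 1) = (a - 2)*(a + 1)*(a - 1)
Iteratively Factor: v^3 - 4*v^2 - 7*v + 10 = (v - 5)*(v^2 + v - 2) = (v - 5)*(v + 2)*(v - 1)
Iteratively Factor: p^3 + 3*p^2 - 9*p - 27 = (p + 3)*(p^2 - 9) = (p + 3)^2*(p - 3)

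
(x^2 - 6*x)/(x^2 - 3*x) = (x - 6)/(x - 3)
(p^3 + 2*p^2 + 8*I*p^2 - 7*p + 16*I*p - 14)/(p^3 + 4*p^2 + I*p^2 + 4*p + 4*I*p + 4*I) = (p + 7*I)/(p + 2)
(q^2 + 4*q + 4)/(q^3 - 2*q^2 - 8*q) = (q + 2)/(q*(q - 4))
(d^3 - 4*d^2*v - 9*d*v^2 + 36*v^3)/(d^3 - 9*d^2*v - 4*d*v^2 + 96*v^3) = (-d + 3*v)/(-d + 8*v)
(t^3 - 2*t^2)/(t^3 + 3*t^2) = (t - 2)/(t + 3)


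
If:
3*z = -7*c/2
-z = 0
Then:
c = 0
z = 0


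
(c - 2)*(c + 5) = c^2 + 3*c - 10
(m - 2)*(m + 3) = m^2 + m - 6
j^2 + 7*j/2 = j*(j + 7/2)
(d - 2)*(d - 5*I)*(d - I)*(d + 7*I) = d^4 - 2*d^3 + I*d^3 + 37*d^2 - 2*I*d^2 - 74*d - 35*I*d + 70*I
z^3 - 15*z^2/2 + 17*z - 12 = (z - 4)*(z - 2)*(z - 3/2)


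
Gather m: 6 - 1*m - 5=1 - m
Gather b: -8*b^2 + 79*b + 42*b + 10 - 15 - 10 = -8*b^2 + 121*b - 15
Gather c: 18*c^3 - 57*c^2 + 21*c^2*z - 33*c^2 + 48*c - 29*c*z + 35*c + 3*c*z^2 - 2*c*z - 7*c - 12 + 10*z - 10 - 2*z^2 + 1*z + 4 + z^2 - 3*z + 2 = 18*c^3 + c^2*(21*z - 90) + c*(3*z^2 - 31*z + 76) - z^2 + 8*z - 16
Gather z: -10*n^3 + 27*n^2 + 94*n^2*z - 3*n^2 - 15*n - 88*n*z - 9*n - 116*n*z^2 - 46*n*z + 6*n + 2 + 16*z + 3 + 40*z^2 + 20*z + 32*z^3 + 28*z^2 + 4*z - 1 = -10*n^3 + 24*n^2 - 18*n + 32*z^3 + z^2*(68 - 116*n) + z*(94*n^2 - 134*n + 40) + 4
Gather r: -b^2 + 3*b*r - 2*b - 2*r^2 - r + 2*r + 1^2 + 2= -b^2 - 2*b - 2*r^2 + r*(3*b + 1) + 3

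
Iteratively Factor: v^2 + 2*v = (v)*(v + 2)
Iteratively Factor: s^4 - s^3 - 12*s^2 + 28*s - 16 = (s - 2)*(s^3 + s^2 - 10*s + 8) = (s - 2)^2*(s^2 + 3*s - 4) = (s - 2)^2*(s - 1)*(s + 4)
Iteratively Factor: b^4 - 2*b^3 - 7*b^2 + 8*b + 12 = (b + 1)*(b^3 - 3*b^2 - 4*b + 12) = (b + 1)*(b + 2)*(b^2 - 5*b + 6) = (b - 3)*(b + 1)*(b + 2)*(b - 2)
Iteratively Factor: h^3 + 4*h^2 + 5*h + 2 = (h + 1)*(h^2 + 3*h + 2) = (h + 1)^2*(h + 2)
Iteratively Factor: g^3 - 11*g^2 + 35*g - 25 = (g - 1)*(g^2 - 10*g + 25) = (g - 5)*(g - 1)*(g - 5)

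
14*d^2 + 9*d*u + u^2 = (2*d + u)*(7*d + u)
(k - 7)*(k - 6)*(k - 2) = k^3 - 15*k^2 + 68*k - 84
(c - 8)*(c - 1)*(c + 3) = c^3 - 6*c^2 - 19*c + 24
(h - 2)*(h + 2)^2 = h^3 + 2*h^2 - 4*h - 8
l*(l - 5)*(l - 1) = l^3 - 6*l^2 + 5*l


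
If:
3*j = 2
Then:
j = 2/3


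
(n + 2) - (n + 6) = -4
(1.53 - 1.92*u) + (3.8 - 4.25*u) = 5.33 - 6.17*u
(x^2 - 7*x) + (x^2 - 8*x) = 2*x^2 - 15*x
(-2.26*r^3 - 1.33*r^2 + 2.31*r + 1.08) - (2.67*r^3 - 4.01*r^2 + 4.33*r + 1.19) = -4.93*r^3 + 2.68*r^2 - 2.02*r - 0.11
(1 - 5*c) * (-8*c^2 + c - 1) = 40*c^3 - 13*c^2 + 6*c - 1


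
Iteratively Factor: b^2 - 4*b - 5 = (b - 5)*(b + 1)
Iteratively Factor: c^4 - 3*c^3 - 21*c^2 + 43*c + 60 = (c + 1)*(c^3 - 4*c^2 - 17*c + 60) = (c - 3)*(c + 1)*(c^2 - c - 20) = (c - 3)*(c + 1)*(c + 4)*(c - 5)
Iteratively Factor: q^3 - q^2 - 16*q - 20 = (q - 5)*(q^2 + 4*q + 4) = (q - 5)*(q + 2)*(q + 2)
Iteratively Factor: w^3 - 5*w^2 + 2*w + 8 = (w + 1)*(w^2 - 6*w + 8) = (w - 2)*(w + 1)*(w - 4)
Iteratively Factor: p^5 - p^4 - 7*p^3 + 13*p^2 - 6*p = (p - 1)*(p^4 - 7*p^2 + 6*p) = (p - 2)*(p - 1)*(p^3 + 2*p^2 - 3*p) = (p - 2)*(p - 1)^2*(p^2 + 3*p) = p*(p - 2)*(p - 1)^2*(p + 3)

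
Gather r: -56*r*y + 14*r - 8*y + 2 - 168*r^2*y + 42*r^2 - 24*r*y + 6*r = r^2*(42 - 168*y) + r*(20 - 80*y) - 8*y + 2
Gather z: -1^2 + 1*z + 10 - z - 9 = 0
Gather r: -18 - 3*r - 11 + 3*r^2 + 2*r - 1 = 3*r^2 - r - 30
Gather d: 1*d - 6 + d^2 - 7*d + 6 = d^2 - 6*d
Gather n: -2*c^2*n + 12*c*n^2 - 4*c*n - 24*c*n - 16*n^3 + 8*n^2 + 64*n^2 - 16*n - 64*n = -16*n^3 + n^2*(12*c + 72) + n*(-2*c^2 - 28*c - 80)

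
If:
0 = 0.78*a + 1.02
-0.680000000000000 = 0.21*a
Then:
No Solution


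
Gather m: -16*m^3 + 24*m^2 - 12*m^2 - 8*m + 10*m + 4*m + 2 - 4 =-16*m^3 + 12*m^2 + 6*m - 2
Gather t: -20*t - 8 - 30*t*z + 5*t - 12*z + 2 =t*(-30*z - 15) - 12*z - 6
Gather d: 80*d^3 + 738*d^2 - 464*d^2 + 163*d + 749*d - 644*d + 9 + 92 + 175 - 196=80*d^3 + 274*d^2 + 268*d + 80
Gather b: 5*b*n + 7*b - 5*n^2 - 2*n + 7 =b*(5*n + 7) - 5*n^2 - 2*n + 7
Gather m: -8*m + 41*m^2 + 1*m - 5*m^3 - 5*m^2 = -5*m^3 + 36*m^2 - 7*m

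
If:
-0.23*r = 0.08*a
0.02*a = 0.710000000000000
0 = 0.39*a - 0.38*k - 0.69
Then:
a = 35.50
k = 34.62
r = -12.35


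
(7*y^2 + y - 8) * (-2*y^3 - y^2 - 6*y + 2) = -14*y^5 - 9*y^4 - 27*y^3 + 16*y^2 + 50*y - 16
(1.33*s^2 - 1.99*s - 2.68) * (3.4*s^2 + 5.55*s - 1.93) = 4.522*s^4 + 0.6155*s^3 - 22.7234*s^2 - 11.0333*s + 5.1724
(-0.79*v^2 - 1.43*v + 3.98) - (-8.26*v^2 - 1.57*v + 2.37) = 7.47*v^2 + 0.14*v + 1.61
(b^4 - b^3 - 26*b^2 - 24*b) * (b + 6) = b^5 + 5*b^4 - 32*b^3 - 180*b^2 - 144*b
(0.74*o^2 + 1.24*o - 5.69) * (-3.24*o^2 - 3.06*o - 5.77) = -2.3976*o^4 - 6.282*o^3 + 10.3714*o^2 + 10.2566*o + 32.8313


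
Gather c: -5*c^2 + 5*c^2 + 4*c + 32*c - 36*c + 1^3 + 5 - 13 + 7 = 0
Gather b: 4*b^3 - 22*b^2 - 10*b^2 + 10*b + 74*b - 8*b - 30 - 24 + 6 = 4*b^3 - 32*b^2 + 76*b - 48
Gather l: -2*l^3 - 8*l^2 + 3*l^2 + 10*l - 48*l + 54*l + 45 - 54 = -2*l^3 - 5*l^2 + 16*l - 9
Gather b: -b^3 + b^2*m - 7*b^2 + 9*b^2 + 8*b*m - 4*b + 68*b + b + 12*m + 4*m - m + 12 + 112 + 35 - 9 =-b^3 + b^2*(m + 2) + b*(8*m + 65) + 15*m + 150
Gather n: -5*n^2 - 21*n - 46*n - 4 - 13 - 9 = -5*n^2 - 67*n - 26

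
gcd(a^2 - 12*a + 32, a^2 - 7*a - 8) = a - 8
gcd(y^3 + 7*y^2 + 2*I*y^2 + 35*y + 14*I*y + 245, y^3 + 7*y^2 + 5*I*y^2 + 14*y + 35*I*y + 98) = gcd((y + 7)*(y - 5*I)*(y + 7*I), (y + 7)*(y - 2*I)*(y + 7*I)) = y^2 + y*(7 + 7*I) + 49*I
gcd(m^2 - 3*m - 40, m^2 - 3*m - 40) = m^2 - 3*m - 40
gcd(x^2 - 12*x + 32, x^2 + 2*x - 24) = x - 4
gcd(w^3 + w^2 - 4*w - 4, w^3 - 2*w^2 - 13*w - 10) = w^2 + 3*w + 2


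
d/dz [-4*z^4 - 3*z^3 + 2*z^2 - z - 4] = -16*z^3 - 9*z^2 + 4*z - 1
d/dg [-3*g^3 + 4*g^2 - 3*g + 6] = -9*g^2 + 8*g - 3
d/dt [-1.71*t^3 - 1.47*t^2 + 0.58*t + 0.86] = -5.13*t^2 - 2.94*t + 0.58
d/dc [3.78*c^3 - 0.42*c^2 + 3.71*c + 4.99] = 11.34*c^2 - 0.84*c + 3.71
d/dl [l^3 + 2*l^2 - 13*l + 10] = 3*l^2 + 4*l - 13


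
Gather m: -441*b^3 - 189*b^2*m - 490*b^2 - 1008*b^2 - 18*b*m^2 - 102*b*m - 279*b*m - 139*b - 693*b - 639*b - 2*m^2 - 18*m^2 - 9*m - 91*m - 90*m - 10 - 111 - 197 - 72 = -441*b^3 - 1498*b^2 - 1471*b + m^2*(-18*b - 20) + m*(-189*b^2 - 381*b - 190) - 390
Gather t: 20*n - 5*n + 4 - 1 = 15*n + 3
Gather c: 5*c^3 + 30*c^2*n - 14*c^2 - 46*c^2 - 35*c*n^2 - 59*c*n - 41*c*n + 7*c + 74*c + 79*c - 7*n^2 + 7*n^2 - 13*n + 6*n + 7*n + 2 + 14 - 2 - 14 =5*c^3 + c^2*(30*n - 60) + c*(-35*n^2 - 100*n + 160)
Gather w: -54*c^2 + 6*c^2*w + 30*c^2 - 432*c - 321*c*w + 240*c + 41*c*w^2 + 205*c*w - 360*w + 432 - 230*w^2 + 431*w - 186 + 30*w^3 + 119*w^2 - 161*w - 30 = -24*c^2 - 192*c + 30*w^3 + w^2*(41*c - 111) + w*(6*c^2 - 116*c - 90) + 216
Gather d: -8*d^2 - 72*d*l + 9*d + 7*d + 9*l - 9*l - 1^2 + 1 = -8*d^2 + d*(16 - 72*l)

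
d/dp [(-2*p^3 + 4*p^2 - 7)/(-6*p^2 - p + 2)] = (12*p^4 + 4*p^3 - 16*p^2 - 68*p - 7)/(36*p^4 + 12*p^3 - 23*p^2 - 4*p + 4)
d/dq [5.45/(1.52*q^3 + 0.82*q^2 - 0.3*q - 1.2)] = (-24.852*q^2 - 8.938*q + 1.635)/(1.52*q^3 + 0.82*q^2 - 0.3*q - 1.2)^2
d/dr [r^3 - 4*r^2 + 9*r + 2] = 3*r^2 - 8*r + 9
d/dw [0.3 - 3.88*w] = -3.88000000000000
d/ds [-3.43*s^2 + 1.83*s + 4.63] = 1.83 - 6.86*s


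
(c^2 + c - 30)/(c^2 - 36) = (c - 5)/(c - 6)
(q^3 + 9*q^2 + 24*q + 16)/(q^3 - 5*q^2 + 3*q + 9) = (q^2 + 8*q + 16)/(q^2 - 6*q + 9)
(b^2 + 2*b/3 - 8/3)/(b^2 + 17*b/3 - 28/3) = (b + 2)/(b + 7)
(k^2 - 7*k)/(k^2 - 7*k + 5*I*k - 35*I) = k/(k + 5*I)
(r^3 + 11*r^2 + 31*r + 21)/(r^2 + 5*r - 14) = (r^2 + 4*r + 3)/(r - 2)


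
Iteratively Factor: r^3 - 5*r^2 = (r)*(r^2 - 5*r) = r*(r - 5)*(r)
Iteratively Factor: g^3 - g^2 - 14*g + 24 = (g + 4)*(g^2 - 5*g + 6) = (g - 3)*(g + 4)*(g - 2)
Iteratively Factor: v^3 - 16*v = (v - 4)*(v^2 + 4*v) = v*(v - 4)*(v + 4)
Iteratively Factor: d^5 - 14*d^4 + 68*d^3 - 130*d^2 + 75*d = (d - 5)*(d^4 - 9*d^3 + 23*d^2 - 15*d) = (d - 5)*(d - 1)*(d^3 - 8*d^2 + 15*d) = (d - 5)^2*(d - 1)*(d^2 - 3*d) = d*(d - 5)^2*(d - 1)*(d - 3)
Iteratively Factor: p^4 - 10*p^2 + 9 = (p + 1)*(p^3 - p^2 - 9*p + 9) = (p - 3)*(p + 1)*(p^2 + 2*p - 3) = (p - 3)*(p + 1)*(p + 3)*(p - 1)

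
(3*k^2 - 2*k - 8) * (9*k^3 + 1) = 27*k^5 - 18*k^4 - 72*k^3 + 3*k^2 - 2*k - 8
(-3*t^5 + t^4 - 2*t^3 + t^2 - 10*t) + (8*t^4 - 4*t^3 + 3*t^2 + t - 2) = -3*t^5 + 9*t^4 - 6*t^3 + 4*t^2 - 9*t - 2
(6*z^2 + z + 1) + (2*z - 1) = 6*z^2 + 3*z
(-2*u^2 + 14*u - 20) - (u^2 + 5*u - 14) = -3*u^2 + 9*u - 6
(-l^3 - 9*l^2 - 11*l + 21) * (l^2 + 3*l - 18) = -l^5 - 12*l^4 - 20*l^3 + 150*l^2 + 261*l - 378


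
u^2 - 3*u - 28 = (u - 7)*(u + 4)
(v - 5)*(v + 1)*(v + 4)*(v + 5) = v^4 + 5*v^3 - 21*v^2 - 125*v - 100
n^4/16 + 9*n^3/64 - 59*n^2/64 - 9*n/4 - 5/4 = (n/4 + 1/4)*(n/4 + 1)*(n - 4)*(n + 5/4)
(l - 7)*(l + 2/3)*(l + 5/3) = l^3 - 14*l^2/3 - 137*l/9 - 70/9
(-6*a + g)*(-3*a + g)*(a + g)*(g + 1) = 18*a^3*g + 18*a^3 + 9*a^2*g^2 + 9*a^2*g - 8*a*g^3 - 8*a*g^2 + g^4 + g^3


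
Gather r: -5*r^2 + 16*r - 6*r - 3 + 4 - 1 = -5*r^2 + 10*r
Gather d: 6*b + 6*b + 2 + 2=12*b + 4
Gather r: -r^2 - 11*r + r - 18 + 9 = -r^2 - 10*r - 9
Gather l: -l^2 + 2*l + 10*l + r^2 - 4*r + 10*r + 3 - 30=-l^2 + 12*l + r^2 + 6*r - 27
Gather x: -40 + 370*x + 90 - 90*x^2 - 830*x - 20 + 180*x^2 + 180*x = 90*x^2 - 280*x + 30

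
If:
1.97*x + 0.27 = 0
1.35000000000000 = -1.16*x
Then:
No Solution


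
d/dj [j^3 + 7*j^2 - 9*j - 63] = 3*j^2 + 14*j - 9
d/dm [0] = 0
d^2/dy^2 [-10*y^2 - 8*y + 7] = -20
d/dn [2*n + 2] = 2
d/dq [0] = 0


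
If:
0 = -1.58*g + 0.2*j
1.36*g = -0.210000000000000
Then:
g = -0.15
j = -1.22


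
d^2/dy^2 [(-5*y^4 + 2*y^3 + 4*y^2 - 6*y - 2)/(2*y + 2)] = (-15*y^4 - 38*y^3 - 24*y^2 + 6*y + 8)/(y^3 + 3*y^2 + 3*y + 1)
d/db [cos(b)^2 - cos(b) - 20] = sin(b) - sin(2*b)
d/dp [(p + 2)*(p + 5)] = 2*p + 7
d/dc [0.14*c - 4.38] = 0.140000000000000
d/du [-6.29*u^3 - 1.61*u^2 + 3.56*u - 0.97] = -18.87*u^2 - 3.22*u + 3.56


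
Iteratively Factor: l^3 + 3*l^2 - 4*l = (l - 1)*(l^2 + 4*l) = l*(l - 1)*(l + 4)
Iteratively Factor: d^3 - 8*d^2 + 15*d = (d - 5)*(d^2 - 3*d) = (d - 5)*(d - 3)*(d)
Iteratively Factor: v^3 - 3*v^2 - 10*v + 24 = (v + 3)*(v^2 - 6*v + 8) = (v - 4)*(v + 3)*(v - 2)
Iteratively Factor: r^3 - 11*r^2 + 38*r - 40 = (r - 2)*(r^2 - 9*r + 20) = (r - 5)*(r - 2)*(r - 4)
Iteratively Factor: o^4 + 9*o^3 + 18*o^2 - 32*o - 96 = (o + 3)*(o^3 + 6*o^2 - 32) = (o - 2)*(o + 3)*(o^2 + 8*o + 16) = (o - 2)*(o + 3)*(o + 4)*(o + 4)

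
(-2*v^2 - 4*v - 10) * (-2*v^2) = 4*v^4 + 8*v^3 + 20*v^2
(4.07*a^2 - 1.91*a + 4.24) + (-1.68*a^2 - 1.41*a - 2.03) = 2.39*a^2 - 3.32*a + 2.21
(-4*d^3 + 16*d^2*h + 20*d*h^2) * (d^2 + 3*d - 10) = -4*d^5 + 16*d^4*h - 12*d^4 + 20*d^3*h^2 + 48*d^3*h + 40*d^3 + 60*d^2*h^2 - 160*d^2*h - 200*d*h^2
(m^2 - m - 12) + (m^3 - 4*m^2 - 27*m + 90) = m^3 - 3*m^2 - 28*m + 78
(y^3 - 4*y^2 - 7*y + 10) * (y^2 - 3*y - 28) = y^5 - 7*y^4 - 23*y^3 + 143*y^2 + 166*y - 280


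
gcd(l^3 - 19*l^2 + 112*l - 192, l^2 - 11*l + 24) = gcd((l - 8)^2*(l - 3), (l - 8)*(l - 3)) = l^2 - 11*l + 24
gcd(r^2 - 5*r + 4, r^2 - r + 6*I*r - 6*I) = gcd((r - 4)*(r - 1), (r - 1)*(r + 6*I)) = r - 1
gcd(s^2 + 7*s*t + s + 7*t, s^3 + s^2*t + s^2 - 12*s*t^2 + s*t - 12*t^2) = s + 1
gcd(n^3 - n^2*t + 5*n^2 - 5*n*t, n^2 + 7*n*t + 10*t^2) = 1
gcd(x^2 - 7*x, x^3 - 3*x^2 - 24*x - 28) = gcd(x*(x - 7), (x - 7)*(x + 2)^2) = x - 7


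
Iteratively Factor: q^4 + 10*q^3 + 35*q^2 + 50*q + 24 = (q + 1)*(q^3 + 9*q^2 + 26*q + 24) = (q + 1)*(q + 2)*(q^2 + 7*q + 12) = (q + 1)*(q + 2)*(q + 4)*(q + 3)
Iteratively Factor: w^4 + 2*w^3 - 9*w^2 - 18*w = (w + 2)*(w^3 - 9*w) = (w - 3)*(w + 2)*(w^2 + 3*w) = w*(w - 3)*(w + 2)*(w + 3)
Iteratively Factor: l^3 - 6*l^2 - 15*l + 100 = (l - 5)*(l^2 - l - 20) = (l - 5)*(l + 4)*(l - 5)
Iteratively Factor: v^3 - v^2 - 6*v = (v)*(v^2 - v - 6) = v*(v - 3)*(v + 2)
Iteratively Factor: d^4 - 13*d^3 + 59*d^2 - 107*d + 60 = (d - 3)*(d^3 - 10*d^2 + 29*d - 20) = (d - 3)*(d - 1)*(d^2 - 9*d + 20) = (d - 4)*(d - 3)*(d - 1)*(d - 5)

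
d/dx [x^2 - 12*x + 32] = 2*x - 12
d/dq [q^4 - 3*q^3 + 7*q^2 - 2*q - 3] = 4*q^3 - 9*q^2 + 14*q - 2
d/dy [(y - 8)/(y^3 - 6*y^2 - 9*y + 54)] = (y^3 - 6*y^2 - 9*y + 3*(y - 8)*(-y^2 + 4*y + 3) + 54)/(y^3 - 6*y^2 - 9*y + 54)^2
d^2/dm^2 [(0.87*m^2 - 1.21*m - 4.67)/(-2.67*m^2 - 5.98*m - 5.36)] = (45.033822*m^3 + 274.456242*m^2 + 343.48482*m + 72.778248)/(19.034163*m^6 + 127.892466*m^5 + 401.073516*m^4 + 727.333048*m^3 + 805.151328*m^2 + 515.409024*m + 153.990656)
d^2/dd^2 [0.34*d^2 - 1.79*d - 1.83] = 0.680000000000000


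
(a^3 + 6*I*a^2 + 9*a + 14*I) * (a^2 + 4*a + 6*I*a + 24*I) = a^5 + 4*a^4 + 12*I*a^4 - 27*a^3 + 48*I*a^3 - 108*a^2 + 68*I*a^2 - 84*a + 272*I*a - 336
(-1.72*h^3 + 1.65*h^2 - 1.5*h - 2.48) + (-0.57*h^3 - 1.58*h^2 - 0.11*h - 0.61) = -2.29*h^3 + 0.0699999999999998*h^2 - 1.61*h - 3.09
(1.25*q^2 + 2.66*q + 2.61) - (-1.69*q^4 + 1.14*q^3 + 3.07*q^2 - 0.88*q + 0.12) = 1.69*q^4 - 1.14*q^3 - 1.82*q^2 + 3.54*q + 2.49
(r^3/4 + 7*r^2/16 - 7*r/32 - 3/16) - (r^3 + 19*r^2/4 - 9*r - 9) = -3*r^3/4 - 69*r^2/16 + 281*r/32 + 141/16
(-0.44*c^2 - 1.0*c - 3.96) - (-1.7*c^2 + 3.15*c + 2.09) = 1.26*c^2 - 4.15*c - 6.05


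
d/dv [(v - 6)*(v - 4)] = 2*v - 10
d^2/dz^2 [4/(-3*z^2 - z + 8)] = 8*(9*z^2 + 3*z - (6*z + 1)^2 - 24)/(3*z^2 + z - 8)^3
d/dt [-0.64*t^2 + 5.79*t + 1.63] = 5.79 - 1.28*t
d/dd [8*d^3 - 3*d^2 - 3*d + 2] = 24*d^2 - 6*d - 3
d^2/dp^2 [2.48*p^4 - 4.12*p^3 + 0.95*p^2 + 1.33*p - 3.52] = 29.76*p^2 - 24.72*p + 1.9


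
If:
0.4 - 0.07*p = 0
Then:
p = 5.71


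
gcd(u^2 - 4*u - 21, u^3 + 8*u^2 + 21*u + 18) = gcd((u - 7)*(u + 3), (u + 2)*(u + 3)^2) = u + 3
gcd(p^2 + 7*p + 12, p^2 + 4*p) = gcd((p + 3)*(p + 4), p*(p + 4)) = p + 4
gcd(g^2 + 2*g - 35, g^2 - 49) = g + 7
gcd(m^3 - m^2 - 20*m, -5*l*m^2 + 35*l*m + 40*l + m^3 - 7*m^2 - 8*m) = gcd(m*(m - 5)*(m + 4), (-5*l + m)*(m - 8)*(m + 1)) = 1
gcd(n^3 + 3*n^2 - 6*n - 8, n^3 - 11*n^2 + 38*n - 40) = n - 2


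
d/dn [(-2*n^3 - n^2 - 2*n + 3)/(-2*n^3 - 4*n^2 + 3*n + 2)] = (6*n^4 - 20*n^3 - 5*n^2 + 20*n - 13)/(4*n^6 + 16*n^5 + 4*n^4 - 32*n^3 - 7*n^2 + 12*n + 4)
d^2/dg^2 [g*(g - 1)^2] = 6*g - 4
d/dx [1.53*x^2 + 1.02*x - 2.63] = 3.06*x + 1.02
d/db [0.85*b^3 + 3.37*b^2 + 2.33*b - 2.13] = 2.55*b^2 + 6.74*b + 2.33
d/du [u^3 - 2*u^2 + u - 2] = 3*u^2 - 4*u + 1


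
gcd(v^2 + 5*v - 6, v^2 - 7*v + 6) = v - 1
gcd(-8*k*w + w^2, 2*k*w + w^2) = w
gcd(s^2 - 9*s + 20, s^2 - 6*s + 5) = s - 5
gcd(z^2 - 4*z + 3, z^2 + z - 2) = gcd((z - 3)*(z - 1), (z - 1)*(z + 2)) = z - 1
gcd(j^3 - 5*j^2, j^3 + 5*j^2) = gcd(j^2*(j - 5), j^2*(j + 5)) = j^2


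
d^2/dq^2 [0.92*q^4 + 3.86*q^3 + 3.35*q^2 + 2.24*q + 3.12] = 11.04*q^2 + 23.16*q + 6.7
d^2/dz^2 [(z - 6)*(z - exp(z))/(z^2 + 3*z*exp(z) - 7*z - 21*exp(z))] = (2*(z - 6)*(z - exp(z))*(3*z*exp(z) + 2*z - 18*exp(z) - 7)^2 + ((6 - z)*exp(z) - 2*exp(z) + 2)*(z^2 + 3*z*exp(z) - 7*z - 21*exp(z))^2 + (-2*(1 - exp(z))*(z - 6)*(3*z*exp(z) + 2*z - 18*exp(z) - 7) - (z - 6)*(z - exp(z))*(3*z*exp(z) - 15*exp(z) + 2) - 2*(z - exp(z))*(3*z*exp(z) + 2*z - 18*exp(z) - 7))*(z^2 + 3*z*exp(z) - 7*z - 21*exp(z)))/(z^2 + 3*z*exp(z) - 7*z - 21*exp(z))^3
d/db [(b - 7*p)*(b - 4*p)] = 2*b - 11*p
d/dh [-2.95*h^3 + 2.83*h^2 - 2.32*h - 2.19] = -8.85*h^2 + 5.66*h - 2.32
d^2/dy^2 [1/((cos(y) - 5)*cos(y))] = (-(1 - cos(2*y))^2 - 75*cos(y)/4 - 27*cos(2*y)/2 + 15*cos(3*y)/4 + 81/2)/((cos(y) - 5)^3*cos(y)^3)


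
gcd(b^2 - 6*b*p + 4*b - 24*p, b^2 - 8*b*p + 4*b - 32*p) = b + 4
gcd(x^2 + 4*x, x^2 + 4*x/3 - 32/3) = x + 4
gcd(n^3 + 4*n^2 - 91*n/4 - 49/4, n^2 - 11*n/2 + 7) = n - 7/2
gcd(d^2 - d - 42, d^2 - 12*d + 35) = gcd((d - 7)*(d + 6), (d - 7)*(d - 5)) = d - 7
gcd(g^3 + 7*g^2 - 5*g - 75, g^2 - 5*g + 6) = g - 3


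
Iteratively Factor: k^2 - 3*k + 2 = (k - 1)*(k - 2)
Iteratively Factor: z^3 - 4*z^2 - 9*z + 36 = (z + 3)*(z^2 - 7*z + 12) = (z - 4)*(z + 3)*(z - 3)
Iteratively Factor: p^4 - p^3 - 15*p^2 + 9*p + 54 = (p - 3)*(p^3 + 2*p^2 - 9*p - 18) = (p - 3)*(p + 2)*(p^2 - 9) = (p - 3)^2*(p + 2)*(p + 3)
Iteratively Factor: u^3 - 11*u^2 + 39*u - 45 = (u - 3)*(u^2 - 8*u + 15) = (u - 5)*(u - 3)*(u - 3)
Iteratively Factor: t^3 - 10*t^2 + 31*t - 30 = (t - 2)*(t^2 - 8*t + 15) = (t - 5)*(t - 2)*(t - 3)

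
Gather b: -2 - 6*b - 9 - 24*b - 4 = -30*b - 15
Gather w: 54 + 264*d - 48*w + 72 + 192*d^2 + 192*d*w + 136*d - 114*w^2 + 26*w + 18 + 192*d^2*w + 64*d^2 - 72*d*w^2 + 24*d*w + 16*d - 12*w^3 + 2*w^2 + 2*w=256*d^2 + 416*d - 12*w^3 + w^2*(-72*d - 112) + w*(192*d^2 + 216*d - 20) + 144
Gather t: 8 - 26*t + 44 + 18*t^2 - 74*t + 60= 18*t^2 - 100*t + 112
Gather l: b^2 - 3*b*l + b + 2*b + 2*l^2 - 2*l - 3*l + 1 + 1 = b^2 + 3*b + 2*l^2 + l*(-3*b - 5) + 2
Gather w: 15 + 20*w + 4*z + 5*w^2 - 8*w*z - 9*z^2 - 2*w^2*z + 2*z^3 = w^2*(5 - 2*z) + w*(20 - 8*z) + 2*z^3 - 9*z^2 + 4*z + 15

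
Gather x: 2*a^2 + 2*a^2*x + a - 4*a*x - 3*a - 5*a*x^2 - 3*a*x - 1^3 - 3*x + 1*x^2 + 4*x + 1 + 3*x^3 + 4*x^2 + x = 2*a^2 - 2*a + 3*x^3 + x^2*(5 - 5*a) + x*(2*a^2 - 7*a + 2)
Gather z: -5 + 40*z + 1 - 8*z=32*z - 4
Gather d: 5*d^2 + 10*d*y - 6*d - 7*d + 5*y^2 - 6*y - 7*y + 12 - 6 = 5*d^2 + d*(10*y - 13) + 5*y^2 - 13*y + 6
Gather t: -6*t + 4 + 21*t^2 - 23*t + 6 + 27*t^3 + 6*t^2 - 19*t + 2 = 27*t^3 + 27*t^2 - 48*t + 12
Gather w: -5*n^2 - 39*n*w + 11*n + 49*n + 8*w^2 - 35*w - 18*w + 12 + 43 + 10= -5*n^2 + 60*n + 8*w^2 + w*(-39*n - 53) + 65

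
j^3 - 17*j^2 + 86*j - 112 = (j - 8)*(j - 7)*(j - 2)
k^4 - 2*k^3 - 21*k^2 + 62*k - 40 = (k - 4)*(k - 2)*(k - 1)*(k + 5)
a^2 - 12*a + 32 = (a - 8)*(a - 4)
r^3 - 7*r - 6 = (r - 3)*(r + 1)*(r + 2)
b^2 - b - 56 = (b - 8)*(b + 7)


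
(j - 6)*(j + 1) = j^2 - 5*j - 6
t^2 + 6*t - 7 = (t - 1)*(t + 7)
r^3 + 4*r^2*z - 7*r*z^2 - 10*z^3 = (r - 2*z)*(r + z)*(r + 5*z)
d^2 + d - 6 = (d - 2)*(d + 3)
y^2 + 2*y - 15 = (y - 3)*(y + 5)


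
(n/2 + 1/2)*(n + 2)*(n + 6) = n^3/2 + 9*n^2/2 + 10*n + 6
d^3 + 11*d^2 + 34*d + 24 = (d + 1)*(d + 4)*(d + 6)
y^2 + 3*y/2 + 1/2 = (y + 1/2)*(y + 1)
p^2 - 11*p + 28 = (p - 7)*(p - 4)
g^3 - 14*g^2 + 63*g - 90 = (g - 6)*(g - 5)*(g - 3)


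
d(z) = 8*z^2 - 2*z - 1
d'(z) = 16*z - 2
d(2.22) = 33.99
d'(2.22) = 33.52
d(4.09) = 124.64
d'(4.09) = 63.44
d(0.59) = 0.60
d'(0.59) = 7.44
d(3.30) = 79.52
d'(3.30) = 50.80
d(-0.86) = 6.64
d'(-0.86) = -15.76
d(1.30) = 9.92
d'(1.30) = 18.80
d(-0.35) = 0.68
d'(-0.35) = -7.60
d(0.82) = 2.74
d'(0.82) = 11.12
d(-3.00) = 77.00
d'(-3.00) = -50.00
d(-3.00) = 77.00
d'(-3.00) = -50.00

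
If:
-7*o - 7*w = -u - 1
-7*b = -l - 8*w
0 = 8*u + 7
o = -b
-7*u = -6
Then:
No Solution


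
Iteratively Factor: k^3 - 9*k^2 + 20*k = (k)*(k^2 - 9*k + 20) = k*(k - 5)*(k - 4)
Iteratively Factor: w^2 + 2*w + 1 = (w + 1)*(w + 1)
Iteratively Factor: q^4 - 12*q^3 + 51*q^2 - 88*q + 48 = (q - 3)*(q^3 - 9*q^2 + 24*q - 16) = (q - 4)*(q - 3)*(q^2 - 5*q + 4) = (q - 4)^2*(q - 3)*(q - 1)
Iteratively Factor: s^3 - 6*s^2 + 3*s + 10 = (s + 1)*(s^2 - 7*s + 10) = (s - 2)*(s + 1)*(s - 5)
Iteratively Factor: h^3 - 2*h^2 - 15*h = (h + 3)*(h^2 - 5*h) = (h - 5)*(h + 3)*(h)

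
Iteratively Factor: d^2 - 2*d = (d - 2)*(d)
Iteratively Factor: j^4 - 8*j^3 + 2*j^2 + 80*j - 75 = (j - 5)*(j^3 - 3*j^2 - 13*j + 15) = (j - 5)^2*(j^2 + 2*j - 3) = (j - 5)^2*(j + 3)*(j - 1)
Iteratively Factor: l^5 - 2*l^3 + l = (l)*(l^4 - 2*l^2 + 1) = l*(l + 1)*(l^3 - l^2 - l + 1) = l*(l - 1)*(l + 1)*(l^2 - 1) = l*(l - 1)*(l + 1)^2*(l - 1)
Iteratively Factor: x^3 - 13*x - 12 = (x - 4)*(x^2 + 4*x + 3) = (x - 4)*(x + 3)*(x + 1)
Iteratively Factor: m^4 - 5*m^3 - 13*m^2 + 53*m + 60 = (m - 5)*(m^3 - 13*m - 12) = (m - 5)*(m - 4)*(m^2 + 4*m + 3) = (m - 5)*(m - 4)*(m + 3)*(m + 1)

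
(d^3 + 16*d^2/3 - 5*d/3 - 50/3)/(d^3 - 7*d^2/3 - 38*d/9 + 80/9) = 3*(d + 5)/(3*d - 8)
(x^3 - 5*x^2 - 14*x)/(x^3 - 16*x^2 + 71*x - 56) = x*(x + 2)/(x^2 - 9*x + 8)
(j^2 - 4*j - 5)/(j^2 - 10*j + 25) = (j + 1)/(j - 5)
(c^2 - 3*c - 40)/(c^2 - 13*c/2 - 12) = 2*(c + 5)/(2*c + 3)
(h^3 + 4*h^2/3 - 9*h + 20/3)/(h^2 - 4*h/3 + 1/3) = (3*h^2 + 7*h - 20)/(3*h - 1)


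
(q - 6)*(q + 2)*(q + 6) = q^3 + 2*q^2 - 36*q - 72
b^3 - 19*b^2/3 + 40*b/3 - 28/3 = (b - 7/3)*(b - 2)^2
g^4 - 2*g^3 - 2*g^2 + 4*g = g*(g - 2)*(g - sqrt(2))*(g + sqrt(2))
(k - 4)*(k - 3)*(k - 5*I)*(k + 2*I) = k^4 - 7*k^3 - 3*I*k^3 + 22*k^2 + 21*I*k^2 - 70*k - 36*I*k + 120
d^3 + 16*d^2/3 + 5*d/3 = d*(d + 1/3)*(d + 5)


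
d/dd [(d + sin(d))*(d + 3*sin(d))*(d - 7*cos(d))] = (d + sin(d))*(d + 3*sin(d))*(7*sin(d) + 1) + (d + sin(d))*(d - 7*cos(d))*(3*cos(d) + 1) + (d + 3*sin(d))*(d - 7*cos(d))*(cos(d) + 1)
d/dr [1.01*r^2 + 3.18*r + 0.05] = 2.02*r + 3.18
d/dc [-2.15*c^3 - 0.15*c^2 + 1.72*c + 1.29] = -6.45*c^2 - 0.3*c + 1.72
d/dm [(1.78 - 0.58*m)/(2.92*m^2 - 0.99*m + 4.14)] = (1.6936*m^2 - 10.3952*m - 0.639)/(8.5264*m^4 - 5.7816*m^3 + 25.1577*m^2 - 8.1972*m + 17.1396)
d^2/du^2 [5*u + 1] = 0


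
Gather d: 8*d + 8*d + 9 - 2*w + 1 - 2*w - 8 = 16*d - 4*w + 2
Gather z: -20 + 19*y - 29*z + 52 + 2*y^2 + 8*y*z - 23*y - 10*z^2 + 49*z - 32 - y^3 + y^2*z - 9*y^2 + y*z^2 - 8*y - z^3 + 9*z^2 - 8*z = -y^3 - 7*y^2 - 12*y - z^3 + z^2*(y - 1) + z*(y^2 + 8*y + 12)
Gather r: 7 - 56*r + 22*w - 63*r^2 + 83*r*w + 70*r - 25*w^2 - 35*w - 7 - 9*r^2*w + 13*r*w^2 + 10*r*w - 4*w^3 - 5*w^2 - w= r^2*(-9*w - 63) + r*(13*w^2 + 93*w + 14) - 4*w^3 - 30*w^2 - 14*w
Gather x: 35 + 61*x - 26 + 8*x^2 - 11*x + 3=8*x^2 + 50*x + 12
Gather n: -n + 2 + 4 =6 - n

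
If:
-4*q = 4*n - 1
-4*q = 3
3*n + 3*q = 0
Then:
No Solution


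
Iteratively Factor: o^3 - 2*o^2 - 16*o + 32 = (o + 4)*(o^2 - 6*o + 8) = (o - 2)*(o + 4)*(o - 4)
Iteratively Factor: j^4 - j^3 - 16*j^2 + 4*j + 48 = (j - 2)*(j^3 + j^2 - 14*j - 24) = (j - 4)*(j - 2)*(j^2 + 5*j + 6) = (j - 4)*(j - 2)*(j + 2)*(j + 3)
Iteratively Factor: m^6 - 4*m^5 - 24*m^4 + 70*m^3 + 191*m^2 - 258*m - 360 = (m - 4)*(m^5 - 24*m^3 - 26*m^2 + 87*m + 90) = (m - 4)*(m + 3)*(m^4 - 3*m^3 - 15*m^2 + 19*m + 30) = (m - 4)*(m + 1)*(m + 3)*(m^3 - 4*m^2 - 11*m + 30) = (m - 4)*(m + 1)*(m + 3)^2*(m^2 - 7*m + 10) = (m - 5)*(m - 4)*(m + 1)*(m + 3)^2*(m - 2)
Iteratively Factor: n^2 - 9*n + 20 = (n - 4)*(n - 5)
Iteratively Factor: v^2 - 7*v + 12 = (v - 4)*(v - 3)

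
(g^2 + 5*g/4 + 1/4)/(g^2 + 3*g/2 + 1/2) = (4*g + 1)/(2*(2*g + 1))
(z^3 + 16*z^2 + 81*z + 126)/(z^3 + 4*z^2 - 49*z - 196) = (z^2 + 9*z + 18)/(z^2 - 3*z - 28)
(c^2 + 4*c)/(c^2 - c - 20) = c/(c - 5)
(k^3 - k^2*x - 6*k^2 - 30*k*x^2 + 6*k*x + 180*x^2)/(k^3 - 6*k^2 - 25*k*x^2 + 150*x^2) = (-k + 6*x)/(-k + 5*x)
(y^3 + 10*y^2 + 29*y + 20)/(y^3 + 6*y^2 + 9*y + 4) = (y + 5)/(y + 1)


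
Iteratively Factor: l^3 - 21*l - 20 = (l + 4)*(l^2 - 4*l - 5) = (l - 5)*(l + 4)*(l + 1)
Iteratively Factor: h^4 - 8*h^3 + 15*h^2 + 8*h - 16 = (h - 1)*(h^3 - 7*h^2 + 8*h + 16) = (h - 4)*(h - 1)*(h^2 - 3*h - 4) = (h - 4)^2*(h - 1)*(h + 1)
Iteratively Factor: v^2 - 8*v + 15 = (v - 3)*(v - 5)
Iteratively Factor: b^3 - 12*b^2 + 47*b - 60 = (b - 4)*(b^2 - 8*b + 15) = (b - 5)*(b - 4)*(b - 3)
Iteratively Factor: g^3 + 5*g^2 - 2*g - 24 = (g - 2)*(g^2 + 7*g + 12) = (g - 2)*(g + 3)*(g + 4)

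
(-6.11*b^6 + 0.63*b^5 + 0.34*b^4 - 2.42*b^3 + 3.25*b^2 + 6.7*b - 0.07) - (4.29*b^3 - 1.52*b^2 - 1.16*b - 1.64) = -6.11*b^6 + 0.63*b^5 + 0.34*b^4 - 6.71*b^3 + 4.77*b^2 + 7.86*b + 1.57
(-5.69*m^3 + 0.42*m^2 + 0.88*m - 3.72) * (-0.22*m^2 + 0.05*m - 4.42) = 1.2518*m^5 - 0.3769*m^4 + 24.9772*m^3 - 0.994*m^2 - 4.0756*m + 16.4424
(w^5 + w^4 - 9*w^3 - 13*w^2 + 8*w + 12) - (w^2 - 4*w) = w^5 + w^4 - 9*w^3 - 14*w^2 + 12*w + 12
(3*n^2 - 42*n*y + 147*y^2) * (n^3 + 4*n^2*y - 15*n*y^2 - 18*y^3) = 3*n^5 - 30*n^4*y - 66*n^3*y^2 + 1164*n^2*y^3 - 1449*n*y^4 - 2646*y^5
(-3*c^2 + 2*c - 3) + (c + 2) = -3*c^2 + 3*c - 1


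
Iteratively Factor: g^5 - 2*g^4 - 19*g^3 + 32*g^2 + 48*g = (g + 1)*(g^4 - 3*g^3 - 16*g^2 + 48*g) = (g + 1)*(g + 4)*(g^3 - 7*g^2 + 12*g) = (g - 4)*(g + 1)*(g + 4)*(g^2 - 3*g) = g*(g - 4)*(g + 1)*(g + 4)*(g - 3)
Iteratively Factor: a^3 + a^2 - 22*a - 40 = (a - 5)*(a^2 + 6*a + 8) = (a - 5)*(a + 2)*(a + 4)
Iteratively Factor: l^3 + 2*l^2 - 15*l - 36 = (l - 4)*(l^2 + 6*l + 9) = (l - 4)*(l + 3)*(l + 3)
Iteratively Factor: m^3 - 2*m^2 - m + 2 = (m - 2)*(m^2 - 1) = (m - 2)*(m - 1)*(m + 1)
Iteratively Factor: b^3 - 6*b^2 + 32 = (b + 2)*(b^2 - 8*b + 16) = (b - 4)*(b + 2)*(b - 4)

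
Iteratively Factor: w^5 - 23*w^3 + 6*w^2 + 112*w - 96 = (w - 4)*(w^4 + 4*w^3 - 7*w^2 - 22*w + 24) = (w - 4)*(w + 3)*(w^3 + w^2 - 10*w + 8) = (w - 4)*(w - 2)*(w + 3)*(w^2 + 3*w - 4) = (w - 4)*(w - 2)*(w - 1)*(w + 3)*(w + 4)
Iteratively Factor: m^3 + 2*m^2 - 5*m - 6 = (m - 2)*(m^2 + 4*m + 3) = (m - 2)*(m + 1)*(m + 3)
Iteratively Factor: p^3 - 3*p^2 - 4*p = (p + 1)*(p^2 - 4*p) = (p - 4)*(p + 1)*(p)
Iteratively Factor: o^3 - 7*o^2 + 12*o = (o - 4)*(o^2 - 3*o) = (o - 4)*(o - 3)*(o)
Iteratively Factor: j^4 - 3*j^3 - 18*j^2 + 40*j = (j + 4)*(j^3 - 7*j^2 + 10*j) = (j - 5)*(j + 4)*(j^2 - 2*j) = j*(j - 5)*(j + 4)*(j - 2)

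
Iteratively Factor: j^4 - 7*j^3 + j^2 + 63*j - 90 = (j - 3)*(j^3 - 4*j^2 - 11*j + 30) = (j - 3)*(j - 2)*(j^2 - 2*j - 15) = (j - 3)*(j - 2)*(j + 3)*(j - 5)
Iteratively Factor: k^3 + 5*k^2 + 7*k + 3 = (k + 1)*(k^2 + 4*k + 3) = (k + 1)^2*(k + 3)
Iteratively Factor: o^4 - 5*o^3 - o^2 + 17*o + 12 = (o + 1)*(o^3 - 6*o^2 + 5*o + 12) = (o + 1)^2*(o^2 - 7*o + 12) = (o - 4)*(o + 1)^2*(o - 3)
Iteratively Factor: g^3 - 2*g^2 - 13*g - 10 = (g + 2)*(g^2 - 4*g - 5) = (g - 5)*(g + 2)*(g + 1)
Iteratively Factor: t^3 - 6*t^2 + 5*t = (t - 5)*(t^2 - t) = t*(t - 5)*(t - 1)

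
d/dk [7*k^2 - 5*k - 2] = 14*k - 5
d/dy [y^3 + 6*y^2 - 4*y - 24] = 3*y^2 + 12*y - 4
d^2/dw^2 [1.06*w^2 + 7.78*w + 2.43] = 2.12000000000000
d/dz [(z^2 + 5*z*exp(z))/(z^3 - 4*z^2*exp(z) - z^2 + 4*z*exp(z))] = ((z + 5*exp(z))*(4*z^2*exp(z) - 3*z^2 + 4*z*exp(z) + 2*z - 4*exp(z)) + (5*z*exp(z) + 2*z + 5*exp(z))*(z^2 - 4*z*exp(z) - z + 4*exp(z)))/(z*(z^2 - 4*z*exp(z) - z + 4*exp(z))^2)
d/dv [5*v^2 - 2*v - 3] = 10*v - 2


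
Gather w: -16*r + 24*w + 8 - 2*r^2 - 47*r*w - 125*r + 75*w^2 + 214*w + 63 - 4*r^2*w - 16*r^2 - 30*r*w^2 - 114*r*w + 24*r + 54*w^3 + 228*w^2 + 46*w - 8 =-18*r^2 - 117*r + 54*w^3 + w^2*(303 - 30*r) + w*(-4*r^2 - 161*r + 284) + 63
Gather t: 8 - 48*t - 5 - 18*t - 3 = -66*t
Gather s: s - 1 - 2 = s - 3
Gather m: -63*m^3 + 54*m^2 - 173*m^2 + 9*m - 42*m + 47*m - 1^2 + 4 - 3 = -63*m^3 - 119*m^2 + 14*m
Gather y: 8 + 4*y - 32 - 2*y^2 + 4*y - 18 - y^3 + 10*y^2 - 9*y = -y^3 + 8*y^2 - y - 42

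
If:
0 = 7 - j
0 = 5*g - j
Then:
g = 7/5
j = 7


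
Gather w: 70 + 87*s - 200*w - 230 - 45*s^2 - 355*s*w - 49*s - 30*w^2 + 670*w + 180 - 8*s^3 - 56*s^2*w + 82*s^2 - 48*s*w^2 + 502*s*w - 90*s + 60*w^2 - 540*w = -8*s^3 + 37*s^2 - 52*s + w^2*(30 - 48*s) + w*(-56*s^2 + 147*s - 70) + 20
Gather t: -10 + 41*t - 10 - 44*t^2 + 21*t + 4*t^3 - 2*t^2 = 4*t^3 - 46*t^2 + 62*t - 20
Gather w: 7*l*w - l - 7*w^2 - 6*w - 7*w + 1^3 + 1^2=-l - 7*w^2 + w*(7*l - 13) + 2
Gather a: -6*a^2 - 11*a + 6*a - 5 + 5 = -6*a^2 - 5*a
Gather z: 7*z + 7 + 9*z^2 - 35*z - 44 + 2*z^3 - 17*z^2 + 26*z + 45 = 2*z^3 - 8*z^2 - 2*z + 8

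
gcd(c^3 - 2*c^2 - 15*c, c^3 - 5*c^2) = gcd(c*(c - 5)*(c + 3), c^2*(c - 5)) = c^2 - 5*c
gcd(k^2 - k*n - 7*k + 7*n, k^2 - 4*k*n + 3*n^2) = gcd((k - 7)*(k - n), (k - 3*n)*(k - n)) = k - n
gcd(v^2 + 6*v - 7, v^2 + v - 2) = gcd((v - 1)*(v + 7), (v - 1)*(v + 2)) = v - 1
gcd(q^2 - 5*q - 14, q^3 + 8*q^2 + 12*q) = q + 2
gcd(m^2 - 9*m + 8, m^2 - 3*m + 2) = m - 1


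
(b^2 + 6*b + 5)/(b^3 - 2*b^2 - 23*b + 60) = (b + 1)/(b^2 - 7*b + 12)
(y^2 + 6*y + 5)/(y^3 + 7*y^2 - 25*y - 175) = (y + 1)/(y^2 + 2*y - 35)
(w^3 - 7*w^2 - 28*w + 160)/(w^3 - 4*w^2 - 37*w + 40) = (w - 4)/(w - 1)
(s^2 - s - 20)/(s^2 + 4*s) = (s - 5)/s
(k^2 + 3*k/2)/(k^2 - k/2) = (2*k + 3)/(2*k - 1)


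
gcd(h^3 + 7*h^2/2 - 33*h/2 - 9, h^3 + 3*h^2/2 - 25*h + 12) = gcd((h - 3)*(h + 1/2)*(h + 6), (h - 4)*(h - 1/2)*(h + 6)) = h + 6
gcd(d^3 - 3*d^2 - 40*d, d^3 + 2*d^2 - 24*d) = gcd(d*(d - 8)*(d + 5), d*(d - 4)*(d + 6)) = d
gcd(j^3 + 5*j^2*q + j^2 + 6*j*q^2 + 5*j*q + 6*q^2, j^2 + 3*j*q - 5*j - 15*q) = j + 3*q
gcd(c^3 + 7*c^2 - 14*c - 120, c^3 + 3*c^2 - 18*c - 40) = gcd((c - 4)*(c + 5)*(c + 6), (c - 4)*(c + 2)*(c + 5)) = c^2 + c - 20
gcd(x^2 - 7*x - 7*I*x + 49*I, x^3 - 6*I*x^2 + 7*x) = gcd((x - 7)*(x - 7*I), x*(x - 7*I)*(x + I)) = x - 7*I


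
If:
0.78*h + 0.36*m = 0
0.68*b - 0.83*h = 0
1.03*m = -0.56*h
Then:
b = 0.00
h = 0.00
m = 0.00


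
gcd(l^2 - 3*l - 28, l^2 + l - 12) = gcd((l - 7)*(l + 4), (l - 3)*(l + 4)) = l + 4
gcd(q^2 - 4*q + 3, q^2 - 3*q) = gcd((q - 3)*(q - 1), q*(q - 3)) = q - 3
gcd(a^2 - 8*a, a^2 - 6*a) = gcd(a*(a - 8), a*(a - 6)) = a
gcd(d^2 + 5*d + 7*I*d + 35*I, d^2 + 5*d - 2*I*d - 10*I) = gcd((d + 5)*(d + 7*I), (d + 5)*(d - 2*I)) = d + 5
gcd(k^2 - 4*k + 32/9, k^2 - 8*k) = 1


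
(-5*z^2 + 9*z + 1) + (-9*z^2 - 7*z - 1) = -14*z^2 + 2*z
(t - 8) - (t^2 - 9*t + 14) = -t^2 + 10*t - 22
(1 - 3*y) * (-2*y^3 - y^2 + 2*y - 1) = 6*y^4 + y^3 - 7*y^2 + 5*y - 1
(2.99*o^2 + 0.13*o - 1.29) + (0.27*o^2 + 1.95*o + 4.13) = 3.26*o^2 + 2.08*o + 2.84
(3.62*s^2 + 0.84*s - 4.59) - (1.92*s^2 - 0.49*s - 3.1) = 1.7*s^2 + 1.33*s - 1.49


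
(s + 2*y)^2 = s^2 + 4*s*y + 4*y^2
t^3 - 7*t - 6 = (t - 3)*(t + 1)*(t + 2)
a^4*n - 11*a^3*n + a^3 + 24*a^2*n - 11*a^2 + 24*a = a*(a - 8)*(a - 3)*(a*n + 1)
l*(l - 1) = l^2 - l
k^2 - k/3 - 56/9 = (k - 8/3)*(k + 7/3)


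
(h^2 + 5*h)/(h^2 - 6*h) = (h + 5)/(h - 6)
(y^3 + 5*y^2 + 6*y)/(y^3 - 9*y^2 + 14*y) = (y^2 + 5*y + 6)/(y^2 - 9*y + 14)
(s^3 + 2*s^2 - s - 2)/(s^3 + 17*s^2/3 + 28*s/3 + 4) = 3*(s^2 - 1)/(3*s^2 + 11*s + 6)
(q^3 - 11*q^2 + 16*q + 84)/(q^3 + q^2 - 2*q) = (q^2 - 13*q + 42)/(q*(q - 1))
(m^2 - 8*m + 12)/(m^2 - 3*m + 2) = (m - 6)/(m - 1)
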